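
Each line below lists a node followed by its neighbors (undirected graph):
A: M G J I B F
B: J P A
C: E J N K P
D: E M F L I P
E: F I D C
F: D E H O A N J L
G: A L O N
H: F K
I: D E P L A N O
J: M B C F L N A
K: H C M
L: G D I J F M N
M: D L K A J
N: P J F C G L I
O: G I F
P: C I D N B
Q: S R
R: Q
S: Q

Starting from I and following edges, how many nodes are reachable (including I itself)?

16

BFS from I visits: I, P, O, N, L, E, D, A, C, B, G, F, J, M, K, H
Reachable nodes: 16 of 19 total.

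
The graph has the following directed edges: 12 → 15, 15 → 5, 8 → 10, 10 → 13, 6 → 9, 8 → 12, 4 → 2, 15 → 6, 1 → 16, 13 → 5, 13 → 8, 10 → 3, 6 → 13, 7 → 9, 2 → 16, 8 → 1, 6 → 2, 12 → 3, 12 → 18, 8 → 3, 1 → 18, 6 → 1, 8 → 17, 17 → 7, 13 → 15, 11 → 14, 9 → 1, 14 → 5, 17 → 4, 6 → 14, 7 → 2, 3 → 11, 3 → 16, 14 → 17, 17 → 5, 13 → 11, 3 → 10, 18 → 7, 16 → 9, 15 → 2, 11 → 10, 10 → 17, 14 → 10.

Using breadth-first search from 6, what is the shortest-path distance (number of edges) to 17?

2

Level 0: 6
Level 1: 1, 2, 9, 13, 14
Level 2: 5, 8, 10, 11, 15, 16, 17, 18
Level 3: 3, 4, 7, 12
17 first appears at level 2.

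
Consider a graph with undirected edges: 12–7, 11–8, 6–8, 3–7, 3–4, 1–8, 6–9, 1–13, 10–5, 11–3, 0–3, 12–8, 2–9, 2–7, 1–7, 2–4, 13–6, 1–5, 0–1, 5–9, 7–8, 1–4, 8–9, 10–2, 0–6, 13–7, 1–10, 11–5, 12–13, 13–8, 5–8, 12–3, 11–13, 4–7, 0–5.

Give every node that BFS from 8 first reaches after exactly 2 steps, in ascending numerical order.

Level 0: 8
Level 1: 1, 5, 6, 7, 9, 11, 12, 13
Level 2: 0, 2, 3, 4, 10

0, 2, 3, 4, 10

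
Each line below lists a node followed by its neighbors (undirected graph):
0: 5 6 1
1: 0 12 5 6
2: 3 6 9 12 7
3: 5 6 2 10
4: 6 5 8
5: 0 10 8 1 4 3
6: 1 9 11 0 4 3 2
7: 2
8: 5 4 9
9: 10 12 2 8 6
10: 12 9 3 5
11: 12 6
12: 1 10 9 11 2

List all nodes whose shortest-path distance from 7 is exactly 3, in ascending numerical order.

Level 0: 7
Level 1: 2
Level 2: 3, 6, 9, 12
Level 3: 0, 1, 4, 5, 8, 10, 11

0, 1, 4, 5, 8, 10, 11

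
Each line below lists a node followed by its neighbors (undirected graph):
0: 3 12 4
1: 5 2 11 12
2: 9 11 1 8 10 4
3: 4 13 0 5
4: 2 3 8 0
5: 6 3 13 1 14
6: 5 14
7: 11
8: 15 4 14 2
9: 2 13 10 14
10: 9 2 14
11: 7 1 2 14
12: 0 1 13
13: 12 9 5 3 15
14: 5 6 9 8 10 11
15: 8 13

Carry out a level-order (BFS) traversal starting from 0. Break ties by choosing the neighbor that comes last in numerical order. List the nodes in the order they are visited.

0 → 12 → 4 → 3 → 13 → 1 → 8 → 2 → 5 → 15 → 9 → 11 → 14 → 10 → 6 → 7

Visit 0; enqueue 12, 4, 3 → queue [12, 4, 3]
Visit 12; enqueue 13, 1 → queue [4, 3, 13, 1]
Visit 4; enqueue 8, 2 → queue [3, 13, 1, 8, 2]
Visit 3; enqueue 5 → queue [13, 1, 8, 2, 5]
Visit 13; enqueue 15, 9 → queue [1, 8, 2, 5, 15, 9]
Visit 1; enqueue 11 → queue [8, 2, 5, 15, 9, 11]
Visit 8; enqueue 14 → queue [2, 5, 15, 9, 11, 14]
Visit 2; enqueue 10 → queue [5, 15, 9, 11, 14, 10]
Visit 5; enqueue 6 → queue [15, 9, 11, 14, 10, 6]
Visit 15 → queue [9, 11, 14, 10, 6]
Visit 9 → queue [11, 14, 10, 6]
Visit 11; enqueue 7 → queue [14, 10, 6, 7]
Visit 14 → queue [10, 6, 7]
Visit 10 → queue [6, 7]
Visit 6 → queue [7]
Visit 7 → queue []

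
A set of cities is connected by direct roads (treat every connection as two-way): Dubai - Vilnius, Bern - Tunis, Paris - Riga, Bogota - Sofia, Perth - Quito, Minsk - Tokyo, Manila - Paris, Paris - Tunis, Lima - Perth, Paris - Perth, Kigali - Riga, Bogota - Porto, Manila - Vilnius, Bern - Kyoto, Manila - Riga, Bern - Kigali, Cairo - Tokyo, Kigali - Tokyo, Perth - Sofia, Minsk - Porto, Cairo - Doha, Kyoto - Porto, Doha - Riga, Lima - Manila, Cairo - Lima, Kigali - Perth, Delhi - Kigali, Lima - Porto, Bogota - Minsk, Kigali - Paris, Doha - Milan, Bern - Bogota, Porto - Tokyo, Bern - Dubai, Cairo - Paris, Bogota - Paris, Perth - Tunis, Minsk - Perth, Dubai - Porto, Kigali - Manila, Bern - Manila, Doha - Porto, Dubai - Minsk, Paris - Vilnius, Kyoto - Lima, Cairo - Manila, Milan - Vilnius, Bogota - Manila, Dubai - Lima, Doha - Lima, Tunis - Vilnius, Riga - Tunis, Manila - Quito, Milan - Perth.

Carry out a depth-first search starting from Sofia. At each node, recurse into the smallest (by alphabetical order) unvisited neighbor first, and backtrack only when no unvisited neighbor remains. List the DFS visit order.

Sofia → Bogota → Bern → Dubai → Lima → Cairo → Doha → Milan → Perth → Kigali → Delhi → Manila → Paris → Riga → Tunis → Vilnius → Quito → Tokyo → Minsk → Porto → Kyoto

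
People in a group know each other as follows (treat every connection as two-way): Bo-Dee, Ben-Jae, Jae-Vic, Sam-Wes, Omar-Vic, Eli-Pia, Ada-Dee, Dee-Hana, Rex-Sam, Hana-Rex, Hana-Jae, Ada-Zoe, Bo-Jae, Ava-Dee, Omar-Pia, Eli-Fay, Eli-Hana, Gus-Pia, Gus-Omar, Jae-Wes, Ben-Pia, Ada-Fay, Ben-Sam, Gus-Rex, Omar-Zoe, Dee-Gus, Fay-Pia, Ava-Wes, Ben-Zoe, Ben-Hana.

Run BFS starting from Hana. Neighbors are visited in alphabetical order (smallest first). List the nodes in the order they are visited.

Visit Hana; enqueue Ben, Dee, Eli, Jae, Rex → queue [Ben, Dee, Eli, Jae, Rex]
Visit Ben; enqueue Pia, Sam, Zoe → queue [Dee, Eli, Jae, Rex, Pia, Sam, Zoe]
Visit Dee; enqueue Ada, Ava, Bo, Gus → queue [Eli, Jae, Rex, Pia, Sam, Zoe, Ada, Ava, Bo, Gus]
Visit Eli; enqueue Fay → queue [Jae, Rex, Pia, Sam, Zoe, Ada, Ava, Bo, Gus, Fay]
Visit Jae; enqueue Vic, Wes → queue [Rex, Pia, Sam, Zoe, Ada, Ava, Bo, Gus, Fay, Vic, Wes]
Visit Rex → queue [Pia, Sam, Zoe, Ada, Ava, Bo, Gus, Fay, Vic, Wes]
Visit Pia; enqueue Omar → queue [Sam, Zoe, Ada, Ava, Bo, Gus, Fay, Vic, Wes, Omar]
Visit Sam → queue [Zoe, Ada, Ava, Bo, Gus, Fay, Vic, Wes, Omar]
Visit Zoe → queue [Ada, Ava, Bo, Gus, Fay, Vic, Wes, Omar]
Visit Ada → queue [Ava, Bo, Gus, Fay, Vic, Wes, Omar]
Visit Ava → queue [Bo, Gus, Fay, Vic, Wes, Omar]
Visit Bo → queue [Gus, Fay, Vic, Wes, Omar]
Visit Gus → queue [Fay, Vic, Wes, Omar]
Visit Fay → queue [Vic, Wes, Omar]
Visit Vic → queue [Wes, Omar]
Visit Wes → queue [Omar]
Visit Omar → queue []

Hana Ben Dee Eli Jae Rex Pia Sam Zoe Ada Ava Bo Gus Fay Vic Wes Omar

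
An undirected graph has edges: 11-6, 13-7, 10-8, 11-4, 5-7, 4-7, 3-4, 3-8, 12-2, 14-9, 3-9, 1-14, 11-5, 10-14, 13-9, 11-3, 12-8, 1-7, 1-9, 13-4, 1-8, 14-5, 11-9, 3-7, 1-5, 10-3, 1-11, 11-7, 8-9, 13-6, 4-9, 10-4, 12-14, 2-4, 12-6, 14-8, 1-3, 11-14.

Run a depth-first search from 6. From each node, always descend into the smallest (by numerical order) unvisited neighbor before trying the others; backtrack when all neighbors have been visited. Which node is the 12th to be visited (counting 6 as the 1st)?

5

Visit 6
6 → 11
11 → 1
1 → 3
3 → 4
4 → 2
2 → 12
12 → 8
8 → 9
9 → 13
13 → 7
7 → 5
5 → 14
14 → 10

Visit order: 6, 11, 1, 3, 4, 2, 12, 8, 9, 13, 7, 5, 14, 10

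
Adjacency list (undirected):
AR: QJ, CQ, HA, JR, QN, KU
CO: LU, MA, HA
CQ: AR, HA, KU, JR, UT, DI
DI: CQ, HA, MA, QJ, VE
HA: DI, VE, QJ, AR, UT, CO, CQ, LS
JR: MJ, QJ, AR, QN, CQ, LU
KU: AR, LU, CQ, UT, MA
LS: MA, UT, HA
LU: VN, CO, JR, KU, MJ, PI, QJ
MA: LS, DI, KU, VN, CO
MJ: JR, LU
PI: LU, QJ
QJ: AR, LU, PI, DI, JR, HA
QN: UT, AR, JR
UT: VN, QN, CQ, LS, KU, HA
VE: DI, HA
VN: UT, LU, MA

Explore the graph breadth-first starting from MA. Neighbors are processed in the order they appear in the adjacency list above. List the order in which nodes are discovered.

Visit MA; enqueue LS, DI, KU, VN, CO → queue [LS, DI, KU, VN, CO]
Visit LS; enqueue UT, HA → queue [DI, KU, VN, CO, UT, HA]
Visit DI; enqueue CQ, QJ, VE → queue [KU, VN, CO, UT, HA, CQ, QJ, VE]
Visit KU; enqueue AR, LU → queue [VN, CO, UT, HA, CQ, QJ, VE, AR, LU]
Visit VN → queue [CO, UT, HA, CQ, QJ, VE, AR, LU]
Visit CO → queue [UT, HA, CQ, QJ, VE, AR, LU]
Visit UT; enqueue QN → queue [HA, CQ, QJ, VE, AR, LU, QN]
Visit HA → queue [CQ, QJ, VE, AR, LU, QN]
Visit CQ; enqueue JR → queue [QJ, VE, AR, LU, QN, JR]
Visit QJ; enqueue PI → queue [VE, AR, LU, QN, JR, PI]
Visit VE → queue [AR, LU, QN, JR, PI]
Visit AR → queue [LU, QN, JR, PI]
Visit LU; enqueue MJ → queue [QN, JR, PI, MJ]
Visit QN → queue [JR, PI, MJ]
Visit JR → queue [PI, MJ]
Visit PI → queue [MJ]
Visit MJ → queue []

MA LS DI KU VN CO UT HA CQ QJ VE AR LU QN JR PI MJ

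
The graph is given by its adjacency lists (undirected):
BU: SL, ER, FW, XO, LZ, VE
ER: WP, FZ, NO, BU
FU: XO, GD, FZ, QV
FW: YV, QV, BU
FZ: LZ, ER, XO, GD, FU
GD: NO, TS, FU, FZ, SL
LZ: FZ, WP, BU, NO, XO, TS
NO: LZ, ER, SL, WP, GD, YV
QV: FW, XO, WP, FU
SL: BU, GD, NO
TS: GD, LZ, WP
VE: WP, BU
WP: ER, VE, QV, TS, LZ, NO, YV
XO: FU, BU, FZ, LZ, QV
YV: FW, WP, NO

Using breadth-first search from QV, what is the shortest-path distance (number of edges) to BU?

2

Level 0: QV
Level 1: FU, FW, WP, XO
Level 2: BU, ER, FZ, GD, LZ, NO, TS, VE, YV
Level 3: SL
BU first appears at level 2.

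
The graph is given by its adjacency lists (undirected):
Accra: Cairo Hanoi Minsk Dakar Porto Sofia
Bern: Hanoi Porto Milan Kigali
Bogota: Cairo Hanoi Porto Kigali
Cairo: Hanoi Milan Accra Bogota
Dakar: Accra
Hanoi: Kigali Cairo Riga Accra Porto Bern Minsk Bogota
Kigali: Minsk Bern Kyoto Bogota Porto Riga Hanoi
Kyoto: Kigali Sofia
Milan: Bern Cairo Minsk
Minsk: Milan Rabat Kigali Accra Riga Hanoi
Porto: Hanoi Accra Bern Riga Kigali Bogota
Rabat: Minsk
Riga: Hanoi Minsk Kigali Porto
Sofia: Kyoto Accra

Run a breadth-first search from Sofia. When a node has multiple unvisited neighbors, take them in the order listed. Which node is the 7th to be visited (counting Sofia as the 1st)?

Minsk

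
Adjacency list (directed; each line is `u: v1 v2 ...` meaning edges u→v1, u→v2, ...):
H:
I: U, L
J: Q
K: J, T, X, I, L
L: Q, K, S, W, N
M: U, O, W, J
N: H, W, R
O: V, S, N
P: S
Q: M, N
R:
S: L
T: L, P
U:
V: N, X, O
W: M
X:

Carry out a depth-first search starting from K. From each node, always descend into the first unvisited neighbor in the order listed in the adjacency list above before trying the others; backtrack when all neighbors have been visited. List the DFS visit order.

K -> J -> Q -> M -> U -> O -> V -> N -> H -> W -> R -> X -> S -> L -> T -> P -> I

Visit K
K → J
J → Q
Q → M
M → U
M → O
O → V
V → N
N → H
N → W
N → R
V → X
O → S
S → L
K → T
T → P
K → I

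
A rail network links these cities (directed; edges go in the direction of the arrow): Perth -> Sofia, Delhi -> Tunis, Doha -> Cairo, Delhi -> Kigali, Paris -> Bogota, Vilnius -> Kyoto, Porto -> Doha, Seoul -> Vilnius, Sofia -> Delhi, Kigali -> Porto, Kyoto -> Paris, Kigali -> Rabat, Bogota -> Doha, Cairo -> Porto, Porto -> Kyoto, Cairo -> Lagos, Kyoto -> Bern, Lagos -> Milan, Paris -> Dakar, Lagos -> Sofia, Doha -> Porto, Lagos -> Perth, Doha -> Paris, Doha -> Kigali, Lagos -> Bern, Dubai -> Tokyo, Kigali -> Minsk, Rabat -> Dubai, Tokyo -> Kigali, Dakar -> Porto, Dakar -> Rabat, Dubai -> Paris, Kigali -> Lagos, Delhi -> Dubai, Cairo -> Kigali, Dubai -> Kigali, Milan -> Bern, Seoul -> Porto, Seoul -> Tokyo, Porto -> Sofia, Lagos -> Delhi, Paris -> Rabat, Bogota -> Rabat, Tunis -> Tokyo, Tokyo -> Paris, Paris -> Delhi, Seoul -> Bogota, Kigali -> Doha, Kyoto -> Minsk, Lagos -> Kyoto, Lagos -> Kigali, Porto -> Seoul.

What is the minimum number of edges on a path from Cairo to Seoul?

Level 0: Cairo
Level 1: Kigali, Lagos, Porto
Level 2: Bern, Delhi, Doha, Kyoto, Milan, Minsk, Perth, Rabat, Seoul, Sofia
Level 3: Bogota, Dubai, Paris, Tokyo, Tunis, Vilnius
Level 4: Dakar
Seoul first appears at level 2.

2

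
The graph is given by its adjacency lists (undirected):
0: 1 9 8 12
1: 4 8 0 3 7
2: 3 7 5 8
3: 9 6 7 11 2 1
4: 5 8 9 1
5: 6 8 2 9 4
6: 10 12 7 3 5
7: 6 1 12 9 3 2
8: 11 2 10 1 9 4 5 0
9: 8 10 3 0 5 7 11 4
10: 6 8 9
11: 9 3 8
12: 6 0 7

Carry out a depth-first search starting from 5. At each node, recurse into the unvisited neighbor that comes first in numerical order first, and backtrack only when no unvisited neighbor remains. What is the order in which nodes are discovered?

Visit 5
5 → 2
2 → 3
3 → 1
1 → 0
0 → 8
8 → 4
4 → 9
9 → 7
7 → 6
6 → 10
6 → 12
9 → 11

5 2 3 1 0 8 4 9 7 6 10 12 11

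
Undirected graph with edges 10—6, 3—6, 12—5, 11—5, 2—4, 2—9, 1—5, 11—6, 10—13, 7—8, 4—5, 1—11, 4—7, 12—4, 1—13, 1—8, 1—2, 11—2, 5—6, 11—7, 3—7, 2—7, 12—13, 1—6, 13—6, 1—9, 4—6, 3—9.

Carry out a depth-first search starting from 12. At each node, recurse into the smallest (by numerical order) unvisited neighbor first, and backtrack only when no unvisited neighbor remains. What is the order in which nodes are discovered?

Visit 12
12 → 4
4 → 2
2 → 1
1 → 5
5 → 6
6 → 3
3 → 7
7 → 8
7 → 11
3 → 9
6 → 10
10 → 13

12, 4, 2, 1, 5, 6, 3, 7, 8, 11, 9, 10, 13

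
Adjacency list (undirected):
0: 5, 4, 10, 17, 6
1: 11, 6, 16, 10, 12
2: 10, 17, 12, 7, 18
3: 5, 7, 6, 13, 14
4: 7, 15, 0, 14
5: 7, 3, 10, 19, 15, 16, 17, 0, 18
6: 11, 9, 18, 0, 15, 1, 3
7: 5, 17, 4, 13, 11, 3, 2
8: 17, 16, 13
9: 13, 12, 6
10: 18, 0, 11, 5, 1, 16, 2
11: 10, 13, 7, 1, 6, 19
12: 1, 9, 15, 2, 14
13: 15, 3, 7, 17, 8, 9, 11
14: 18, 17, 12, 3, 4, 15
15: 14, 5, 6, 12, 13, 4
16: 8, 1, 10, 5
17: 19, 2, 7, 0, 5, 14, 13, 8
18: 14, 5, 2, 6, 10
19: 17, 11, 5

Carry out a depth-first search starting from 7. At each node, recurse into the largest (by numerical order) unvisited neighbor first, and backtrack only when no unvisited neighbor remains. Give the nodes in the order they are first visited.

7 → 17 → 19 → 11 → 13 → 15 → 14 → 18 → 10 → 16 → 8 → 5 → 3 → 6 → 9 → 12 → 2 → 1 → 0 → 4

Visit 7
7 → 17
17 → 19
19 → 11
11 → 13
13 → 15
15 → 14
14 → 18
18 → 10
10 → 16
16 → 8
16 → 5
5 → 3
3 → 6
6 → 9
9 → 12
12 → 2
12 → 1
6 → 0
0 → 4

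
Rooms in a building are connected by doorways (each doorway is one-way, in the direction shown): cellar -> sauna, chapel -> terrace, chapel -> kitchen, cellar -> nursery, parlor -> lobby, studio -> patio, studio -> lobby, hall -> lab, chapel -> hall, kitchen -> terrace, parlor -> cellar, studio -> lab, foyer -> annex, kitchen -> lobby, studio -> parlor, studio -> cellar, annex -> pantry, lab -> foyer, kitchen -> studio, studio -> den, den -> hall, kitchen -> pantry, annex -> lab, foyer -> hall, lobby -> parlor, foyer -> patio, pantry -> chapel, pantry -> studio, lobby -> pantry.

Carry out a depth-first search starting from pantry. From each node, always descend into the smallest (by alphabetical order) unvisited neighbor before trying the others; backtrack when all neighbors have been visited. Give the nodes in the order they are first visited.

Visit pantry
pantry → chapel
chapel → hall
hall → lab
lab → foyer
foyer → annex
foyer → patio
chapel → kitchen
kitchen → lobby
lobby → parlor
parlor → cellar
cellar → nursery
cellar → sauna
kitchen → studio
studio → den
kitchen → terrace

pantry -> chapel -> hall -> lab -> foyer -> annex -> patio -> kitchen -> lobby -> parlor -> cellar -> nursery -> sauna -> studio -> den -> terrace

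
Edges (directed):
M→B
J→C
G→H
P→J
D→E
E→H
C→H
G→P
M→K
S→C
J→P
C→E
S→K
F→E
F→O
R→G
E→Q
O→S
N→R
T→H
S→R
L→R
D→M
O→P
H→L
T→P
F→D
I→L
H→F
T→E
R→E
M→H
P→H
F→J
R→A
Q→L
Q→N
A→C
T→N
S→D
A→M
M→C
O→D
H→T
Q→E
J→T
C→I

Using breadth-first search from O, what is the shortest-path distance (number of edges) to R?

2

Level 0: O
Level 1: D, P, S
Level 2: C, E, H, J, K, M, R
Level 3: A, B, F, G, I, L, Q, T
Level 4: N
R first appears at level 2.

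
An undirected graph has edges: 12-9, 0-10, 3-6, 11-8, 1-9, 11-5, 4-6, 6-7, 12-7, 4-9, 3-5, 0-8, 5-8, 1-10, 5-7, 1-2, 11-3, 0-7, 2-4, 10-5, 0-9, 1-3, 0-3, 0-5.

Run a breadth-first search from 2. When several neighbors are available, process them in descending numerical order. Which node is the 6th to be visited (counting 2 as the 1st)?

Visit 2; enqueue 4, 1 → queue [4, 1]
Visit 4; enqueue 9, 6 → queue [1, 9, 6]
Visit 1; enqueue 10, 3 → queue [9, 6, 10, 3]
Visit 9; enqueue 12, 0 → queue [6, 10, 3, 12, 0]
Visit 6; enqueue 7 → queue [10, 3, 12, 0, 7]
Visit 10; enqueue 5 → queue [3, 12, 0, 7, 5]
Visit 3; enqueue 11 → queue [12, 0, 7, 5, 11]
Visit 12 → queue [0, 7, 5, 11]
Visit 0; enqueue 8 → queue [7, 5, 11, 8]
Visit 7 → queue [5, 11, 8]
Visit 5 → queue [11, 8]
Visit 11 → queue [8]
Visit 8 → queue []

Visit order: 2, 4, 1, 9, 6, 10, 3, 12, 0, 7, 5, 11, 8

10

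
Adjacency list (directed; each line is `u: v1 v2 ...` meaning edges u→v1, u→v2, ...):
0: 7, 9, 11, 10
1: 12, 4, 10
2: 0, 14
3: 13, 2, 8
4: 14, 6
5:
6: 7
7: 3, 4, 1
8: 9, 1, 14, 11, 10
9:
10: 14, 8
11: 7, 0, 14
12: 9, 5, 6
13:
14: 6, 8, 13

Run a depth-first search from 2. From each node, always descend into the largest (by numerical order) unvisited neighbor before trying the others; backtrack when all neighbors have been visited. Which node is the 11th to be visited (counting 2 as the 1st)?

Visit 2
2 → 14
14 → 13
14 → 8
8 → 11
11 → 7
7 → 4
4 → 6
7 → 3
7 → 1
1 → 12
12 → 9
12 → 5
1 → 10
11 → 0

Visit order: 2, 14, 13, 8, 11, 7, 4, 6, 3, 1, 12, 9, 5, 10, 0

12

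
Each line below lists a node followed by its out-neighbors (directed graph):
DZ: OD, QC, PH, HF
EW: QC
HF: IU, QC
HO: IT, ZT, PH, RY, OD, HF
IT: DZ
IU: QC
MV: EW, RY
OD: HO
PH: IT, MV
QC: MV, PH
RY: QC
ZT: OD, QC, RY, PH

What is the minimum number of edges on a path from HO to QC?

Level 0: HO
Level 1: HF, IT, OD, PH, RY, ZT
Level 2: DZ, IU, MV, QC
Level 3: EW
QC first appears at level 2.

2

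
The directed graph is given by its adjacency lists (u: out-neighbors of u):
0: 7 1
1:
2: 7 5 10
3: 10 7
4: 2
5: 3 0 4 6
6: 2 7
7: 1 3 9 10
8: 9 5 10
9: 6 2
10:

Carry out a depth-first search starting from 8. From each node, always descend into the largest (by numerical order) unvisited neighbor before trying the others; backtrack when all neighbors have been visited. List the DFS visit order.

8 → 10 → 9 → 6 → 7 → 3 → 1 → 2 → 5 → 4 → 0

Visit 8
8 → 10
8 → 9
9 → 6
6 → 7
7 → 3
7 → 1
6 → 2
2 → 5
5 → 4
5 → 0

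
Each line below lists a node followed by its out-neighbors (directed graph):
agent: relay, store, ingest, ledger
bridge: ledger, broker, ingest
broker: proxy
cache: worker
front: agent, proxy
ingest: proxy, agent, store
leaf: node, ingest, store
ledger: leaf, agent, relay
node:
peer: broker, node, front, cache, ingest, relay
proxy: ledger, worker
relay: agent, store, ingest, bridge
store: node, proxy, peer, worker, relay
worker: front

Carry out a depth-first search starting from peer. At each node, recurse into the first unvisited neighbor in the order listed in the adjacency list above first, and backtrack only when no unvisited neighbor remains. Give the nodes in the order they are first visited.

peer → broker → proxy → ledger → leaf → node → ingest → agent → relay → store → worker → front → bridge → cache

Visit peer
peer → broker
broker → proxy
proxy → ledger
ledger → leaf
leaf → node
leaf → ingest
ingest → agent
agent → relay
relay → store
store → worker
worker → front
relay → bridge
peer → cache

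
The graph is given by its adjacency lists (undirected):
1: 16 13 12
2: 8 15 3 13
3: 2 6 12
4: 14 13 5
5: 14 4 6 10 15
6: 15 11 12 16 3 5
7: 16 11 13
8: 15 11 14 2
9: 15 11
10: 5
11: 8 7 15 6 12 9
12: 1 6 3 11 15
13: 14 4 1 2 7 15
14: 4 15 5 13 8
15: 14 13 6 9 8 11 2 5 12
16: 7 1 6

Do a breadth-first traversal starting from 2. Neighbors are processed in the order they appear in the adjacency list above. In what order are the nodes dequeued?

Visit 2; enqueue 8, 15, 3, 13 → queue [8, 15, 3, 13]
Visit 8; enqueue 11, 14 → queue [15, 3, 13, 11, 14]
Visit 15; enqueue 6, 9, 5, 12 → queue [3, 13, 11, 14, 6, 9, 5, 12]
Visit 3 → queue [13, 11, 14, 6, 9, 5, 12]
Visit 13; enqueue 4, 1, 7 → queue [11, 14, 6, 9, 5, 12, 4, 1, 7]
Visit 11 → queue [14, 6, 9, 5, 12, 4, 1, 7]
Visit 14 → queue [6, 9, 5, 12, 4, 1, 7]
Visit 6; enqueue 16 → queue [9, 5, 12, 4, 1, 7, 16]
Visit 9 → queue [5, 12, 4, 1, 7, 16]
Visit 5; enqueue 10 → queue [12, 4, 1, 7, 16, 10]
Visit 12 → queue [4, 1, 7, 16, 10]
Visit 4 → queue [1, 7, 16, 10]
Visit 1 → queue [7, 16, 10]
Visit 7 → queue [16, 10]
Visit 16 → queue [10]
Visit 10 → queue []

2, 8, 15, 3, 13, 11, 14, 6, 9, 5, 12, 4, 1, 7, 16, 10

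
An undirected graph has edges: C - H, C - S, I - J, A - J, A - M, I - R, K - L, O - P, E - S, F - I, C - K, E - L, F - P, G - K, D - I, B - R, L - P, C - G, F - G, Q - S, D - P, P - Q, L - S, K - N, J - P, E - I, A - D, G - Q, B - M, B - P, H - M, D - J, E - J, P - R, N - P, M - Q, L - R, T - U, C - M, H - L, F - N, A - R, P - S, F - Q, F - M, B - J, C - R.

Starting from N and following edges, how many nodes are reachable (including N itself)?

BFS from N visits: N, F, K, P, G, I, M, Q, C, L, B, D, J, O, R, S, E, A, H
Reachable nodes: 19 of 21 total.

19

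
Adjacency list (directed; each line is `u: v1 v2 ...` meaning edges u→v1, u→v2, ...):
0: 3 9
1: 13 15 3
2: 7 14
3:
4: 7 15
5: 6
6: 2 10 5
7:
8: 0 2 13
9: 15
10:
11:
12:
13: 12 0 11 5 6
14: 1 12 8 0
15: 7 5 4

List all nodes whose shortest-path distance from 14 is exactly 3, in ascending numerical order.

4, 5, 6, 7, 11

Level 0: 14
Level 1: 0, 1, 8, 12
Level 2: 2, 3, 9, 13, 15
Level 3: 4, 5, 6, 7, 11
Level 4: 10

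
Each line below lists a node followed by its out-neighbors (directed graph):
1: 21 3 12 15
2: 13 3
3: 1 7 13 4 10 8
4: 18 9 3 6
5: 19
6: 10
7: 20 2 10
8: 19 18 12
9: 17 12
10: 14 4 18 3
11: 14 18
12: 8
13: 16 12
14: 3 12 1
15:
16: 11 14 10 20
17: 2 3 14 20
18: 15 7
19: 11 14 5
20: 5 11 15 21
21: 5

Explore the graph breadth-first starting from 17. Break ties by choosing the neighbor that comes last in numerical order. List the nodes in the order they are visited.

17 -> 20 -> 14 -> 3 -> 2 -> 21 -> 15 -> 11 -> 5 -> 12 -> 1 -> 13 -> 10 -> 8 -> 7 -> 4 -> 18 -> 19 -> 16 -> 9 -> 6

Visit 17; enqueue 20, 14, 3, 2 → queue [20, 14, 3, 2]
Visit 20; enqueue 21, 15, 11, 5 → queue [14, 3, 2, 21, 15, 11, 5]
Visit 14; enqueue 12, 1 → queue [3, 2, 21, 15, 11, 5, 12, 1]
Visit 3; enqueue 13, 10, 8, 7, 4 → queue [2, 21, 15, 11, 5, 12, 1, 13, 10, 8, 7, 4]
Visit 2 → queue [21, 15, 11, 5, 12, 1, 13, 10, 8, 7, 4]
Visit 21 → queue [15, 11, 5, 12, 1, 13, 10, 8, 7, 4]
Visit 15 → queue [11, 5, 12, 1, 13, 10, 8, 7, 4]
Visit 11; enqueue 18 → queue [5, 12, 1, 13, 10, 8, 7, 4, 18]
Visit 5; enqueue 19 → queue [12, 1, 13, 10, 8, 7, 4, 18, 19]
Visit 12 → queue [1, 13, 10, 8, 7, 4, 18, 19]
Visit 1 → queue [13, 10, 8, 7, 4, 18, 19]
Visit 13; enqueue 16 → queue [10, 8, 7, 4, 18, 19, 16]
Visit 10 → queue [8, 7, 4, 18, 19, 16]
Visit 8 → queue [7, 4, 18, 19, 16]
Visit 7 → queue [4, 18, 19, 16]
Visit 4; enqueue 9, 6 → queue [18, 19, 16, 9, 6]
Visit 18 → queue [19, 16, 9, 6]
Visit 19 → queue [16, 9, 6]
Visit 16 → queue [9, 6]
Visit 9 → queue [6]
Visit 6 → queue []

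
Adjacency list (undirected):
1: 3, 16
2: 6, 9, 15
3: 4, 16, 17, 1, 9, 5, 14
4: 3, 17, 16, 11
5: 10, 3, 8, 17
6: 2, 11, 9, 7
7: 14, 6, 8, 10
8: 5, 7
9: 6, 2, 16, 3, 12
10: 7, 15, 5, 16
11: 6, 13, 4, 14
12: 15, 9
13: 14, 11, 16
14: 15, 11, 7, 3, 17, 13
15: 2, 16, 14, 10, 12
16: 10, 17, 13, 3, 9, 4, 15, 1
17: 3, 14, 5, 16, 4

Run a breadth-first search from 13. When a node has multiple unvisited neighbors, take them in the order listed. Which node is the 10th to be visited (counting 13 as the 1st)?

Visit 13; enqueue 14, 11, 16 → queue [14, 11, 16]
Visit 14; enqueue 15, 7, 3, 17 → queue [11, 16, 15, 7, 3, 17]
Visit 11; enqueue 6, 4 → queue [16, 15, 7, 3, 17, 6, 4]
Visit 16; enqueue 10, 9, 1 → queue [15, 7, 3, 17, 6, 4, 10, 9, 1]
Visit 15; enqueue 2, 12 → queue [7, 3, 17, 6, 4, 10, 9, 1, 2, 12]
Visit 7; enqueue 8 → queue [3, 17, 6, 4, 10, 9, 1, 2, 12, 8]
Visit 3; enqueue 5 → queue [17, 6, 4, 10, 9, 1, 2, 12, 8, 5]
Visit 17 → queue [6, 4, 10, 9, 1, 2, 12, 8, 5]
Visit 6 → queue [4, 10, 9, 1, 2, 12, 8, 5]
Visit 4 → queue [10, 9, 1, 2, 12, 8, 5]
Visit 10 → queue [9, 1, 2, 12, 8, 5]
Visit 9 → queue [1, 2, 12, 8, 5]
Visit 1 → queue [2, 12, 8, 5]
Visit 2 → queue [12, 8, 5]
Visit 12 → queue [8, 5]
Visit 8 → queue [5]
Visit 5 → queue []

Visit order: 13, 14, 11, 16, 15, 7, 3, 17, 6, 4, 10, 9, 1, 2, 12, 8, 5

4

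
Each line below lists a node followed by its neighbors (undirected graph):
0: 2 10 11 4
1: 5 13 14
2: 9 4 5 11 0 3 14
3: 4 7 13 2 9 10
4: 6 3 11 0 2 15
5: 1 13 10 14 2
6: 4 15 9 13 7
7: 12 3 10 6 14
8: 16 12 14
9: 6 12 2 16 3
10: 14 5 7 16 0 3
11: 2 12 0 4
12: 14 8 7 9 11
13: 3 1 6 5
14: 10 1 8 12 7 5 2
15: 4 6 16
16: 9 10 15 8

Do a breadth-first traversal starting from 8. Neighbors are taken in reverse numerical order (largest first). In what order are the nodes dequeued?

8, 16, 14, 12, 15, 10, 9, 7, 5, 2, 1, 11, 6, 4, 3, 0, 13

Visit 8; enqueue 16, 14, 12 → queue [16, 14, 12]
Visit 16; enqueue 15, 10, 9 → queue [14, 12, 15, 10, 9]
Visit 14; enqueue 7, 5, 2, 1 → queue [12, 15, 10, 9, 7, 5, 2, 1]
Visit 12; enqueue 11 → queue [15, 10, 9, 7, 5, 2, 1, 11]
Visit 15; enqueue 6, 4 → queue [10, 9, 7, 5, 2, 1, 11, 6, 4]
Visit 10; enqueue 3, 0 → queue [9, 7, 5, 2, 1, 11, 6, 4, 3, 0]
Visit 9 → queue [7, 5, 2, 1, 11, 6, 4, 3, 0]
Visit 7 → queue [5, 2, 1, 11, 6, 4, 3, 0]
Visit 5; enqueue 13 → queue [2, 1, 11, 6, 4, 3, 0, 13]
Visit 2 → queue [1, 11, 6, 4, 3, 0, 13]
Visit 1 → queue [11, 6, 4, 3, 0, 13]
Visit 11 → queue [6, 4, 3, 0, 13]
Visit 6 → queue [4, 3, 0, 13]
Visit 4 → queue [3, 0, 13]
Visit 3 → queue [0, 13]
Visit 0 → queue [13]
Visit 13 → queue []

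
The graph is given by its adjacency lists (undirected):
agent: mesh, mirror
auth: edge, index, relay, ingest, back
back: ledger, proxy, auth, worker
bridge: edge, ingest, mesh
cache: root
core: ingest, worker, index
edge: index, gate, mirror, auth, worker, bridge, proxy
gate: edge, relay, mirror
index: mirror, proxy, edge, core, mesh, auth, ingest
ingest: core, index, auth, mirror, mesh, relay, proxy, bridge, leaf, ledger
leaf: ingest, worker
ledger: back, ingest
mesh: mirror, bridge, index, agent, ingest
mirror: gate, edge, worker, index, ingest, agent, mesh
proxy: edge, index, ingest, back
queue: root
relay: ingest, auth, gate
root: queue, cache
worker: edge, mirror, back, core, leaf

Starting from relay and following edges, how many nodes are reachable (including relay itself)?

16

BFS from relay visits: relay, ingest, auth, gate, core, index, mirror, mesh, proxy, bridge, leaf, ledger, edge, back, worker, agent
Reachable nodes: 16 of 19 total.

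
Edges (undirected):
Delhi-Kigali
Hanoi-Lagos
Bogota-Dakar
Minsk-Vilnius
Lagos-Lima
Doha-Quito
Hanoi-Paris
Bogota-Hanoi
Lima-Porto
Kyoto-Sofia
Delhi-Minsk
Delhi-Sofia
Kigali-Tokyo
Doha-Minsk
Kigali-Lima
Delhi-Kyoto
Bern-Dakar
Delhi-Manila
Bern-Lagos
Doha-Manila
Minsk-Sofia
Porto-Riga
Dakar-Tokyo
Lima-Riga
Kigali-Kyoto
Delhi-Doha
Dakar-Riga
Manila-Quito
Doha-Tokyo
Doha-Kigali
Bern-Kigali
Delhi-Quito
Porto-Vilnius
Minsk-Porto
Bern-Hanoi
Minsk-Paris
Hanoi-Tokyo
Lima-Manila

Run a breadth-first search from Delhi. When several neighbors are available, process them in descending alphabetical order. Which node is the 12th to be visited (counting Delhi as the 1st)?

Visit Delhi; enqueue Sofia, Quito, Minsk, Manila, Kyoto, Kigali, Doha → queue [Sofia, Quito, Minsk, Manila, Kyoto, Kigali, Doha]
Visit Sofia → queue [Quito, Minsk, Manila, Kyoto, Kigali, Doha]
Visit Quito → queue [Minsk, Manila, Kyoto, Kigali, Doha]
Visit Minsk; enqueue Vilnius, Porto, Paris → queue [Manila, Kyoto, Kigali, Doha, Vilnius, Porto, Paris]
Visit Manila; enqueue Lima → queue [Kyoto, Kigali, Doha, Vilnius, Porto, Paris, Lima]
Visit Kyoto → queue [Kigali, Doha, Vilnius, Porto, Paris, Lima]
Visit Kigali; enqueue Tokyo, Bern → queue [Doha, Vilnius, Porto, Paris, Lima, Tokyo, Bern]
Visit Doha → queue [Vilnius, Porto, Paris, Lima, Tokyo, Bern]
Visit Vilnius → queue [Porto, Paris, Lima, Tokyo, Bern]
Visit Porto; enqueue Riga → queue [Paris, Lima, Tokyo, Bern, Riga]
Visit Paris; enqueue Hanoi → queue [Lima, Tokyo, Bern, Riga, Hanoi]
Visit Lima; enqueue Lagos → queue [Tokyo, Bern, Riga, Hanoi, Lagos]
Visit Tokyo; enqueue Dakar → queue [Bern, Riga, Hanoi, Lagos, Dakar]
Visit Bern → queue [Riga, Hanoi, Lagos, Dakar]
Visit Riga → queue [Hanoi, Lagos, Dakar]
Visit Hanoi; enqueue Bogota → queue [Lagos, Dakar, Bogota]
Visit Lagos → queue [Dakar, Bogota]
Visit Dakar → queue [Bogota]
Visit Bogota → queue []

Visit order: Delhi, Sofia, Quito, Minsk, Manila, Kyoto, Kigali, Doha, Vilnius, Porto, Paris, Lima, Tokyo, Bern, Riga, Hanoi, Lagos, Dakar, Bogota

Lima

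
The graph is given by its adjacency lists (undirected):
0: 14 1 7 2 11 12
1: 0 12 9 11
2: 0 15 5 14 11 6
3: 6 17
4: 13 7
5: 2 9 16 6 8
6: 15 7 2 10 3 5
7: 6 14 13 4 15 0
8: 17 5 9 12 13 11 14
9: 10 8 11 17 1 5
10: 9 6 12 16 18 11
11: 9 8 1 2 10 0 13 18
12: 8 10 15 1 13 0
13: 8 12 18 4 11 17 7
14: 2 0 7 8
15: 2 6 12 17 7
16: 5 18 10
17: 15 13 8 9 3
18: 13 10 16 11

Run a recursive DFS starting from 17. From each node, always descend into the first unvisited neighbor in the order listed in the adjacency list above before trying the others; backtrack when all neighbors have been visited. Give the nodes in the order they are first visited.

17, 15, 2, 0, 14, 7, 6, 10, 9, 8, 5, 16, 18, 13, 12, 1, 11, 4, 3

Visit 17
17 → 15
15 → 2
2 → 0
0 → 14
14 → 7
7 → 6
6 → 10
10 → 9
9 → 8
8 → 5
5 → 16
16 → 18
18 → 13
13 → 12
12 → 1
1 → 11
13 → 4
6 → 3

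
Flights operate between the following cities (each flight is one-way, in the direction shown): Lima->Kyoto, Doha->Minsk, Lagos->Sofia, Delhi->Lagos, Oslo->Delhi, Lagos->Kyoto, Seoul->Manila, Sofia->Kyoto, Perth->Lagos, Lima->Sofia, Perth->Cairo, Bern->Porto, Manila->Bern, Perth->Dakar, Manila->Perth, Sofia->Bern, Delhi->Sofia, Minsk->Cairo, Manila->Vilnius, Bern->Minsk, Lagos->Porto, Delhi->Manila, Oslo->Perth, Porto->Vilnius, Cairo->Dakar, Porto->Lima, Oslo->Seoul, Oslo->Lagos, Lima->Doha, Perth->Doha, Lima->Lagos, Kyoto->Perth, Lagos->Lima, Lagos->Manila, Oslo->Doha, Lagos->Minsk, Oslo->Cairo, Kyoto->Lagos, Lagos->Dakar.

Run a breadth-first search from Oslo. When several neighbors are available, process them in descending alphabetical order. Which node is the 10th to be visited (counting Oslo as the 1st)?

Sofia

Visit Oslo; enqueue Seoul, Perth, Lagos, Doha, Delhi, Cairo → queue [Seoul, Perth, Lagos, Doha, Delhi, Cairo]
Visit Seoul; enqueue Manila → queue [Perth, Lagos, Doha, Delhi, Cairo, Manila]
Visit Perth; enqueue Dakar → queue [Lagos, Doha, Delhi, Cairo, Manila, Dakar]
Visit Lagos; enqueue Sofia, Porto, Minsk, Lima, Kyoto → queue [Doha, Delhi, Cairo, Manila, Dakar, Sofia, Porto, Minsk, Lima, Kyoto]
Visit Doha → queue [Delhi, Cairo, Manila, Dakar, Sofia, Porto, Minsk, Lima, Kyoto]
Visit Delhi → queue [Cairo, Manila, Dakar, Sofia, Porto, Minsk, Lima, Kyoto]
Visit Cairo → queue [Manila, Dakar, Sofia, Porto, Minsk, Lima, Kyoto]
Visit Manila; enqueue Vilnius, Bern → queue [Dakar, Sofia, Porto, Minsk, Lima, Kyoto, Vilnius, Bern]
Visit Dakar → queue [Sofia, Porto, Minsk, Lima, Kyoto, Vilnius, Bern]
Visit Sofia → queue [Porto, Minsk, Lima, Kyoto, Vilnius, Bern]
Visit Porto → queue [Minsk, Lima, Kyoto, Vilnius, Bern]
Visit Minsk → queue [Lima, Kyoto, Vilnius, Bern]
Visit Lima → queue [Kyoto, Vilnius, Bern]
Visit Kyoto → queue [Vilnius, Bern]
Visit Vilnius → queue [Bern]
Visit Bern → queue []

Visit order: Oslo, Seoul, Perth, Lagos, Doha, Delhi, Cairo, Manila, Dakar, Sofia, Porto, Minsk, Lima, Kyoto, Vilnius, Bern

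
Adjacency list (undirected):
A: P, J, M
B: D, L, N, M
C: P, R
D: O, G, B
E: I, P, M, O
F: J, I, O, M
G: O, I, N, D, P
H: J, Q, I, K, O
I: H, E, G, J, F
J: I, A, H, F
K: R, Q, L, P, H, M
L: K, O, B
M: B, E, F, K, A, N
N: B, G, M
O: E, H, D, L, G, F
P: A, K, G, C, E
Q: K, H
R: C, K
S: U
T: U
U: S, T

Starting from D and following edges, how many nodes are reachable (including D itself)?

BFS from D visits: D, O, G, B, L, H, F, E, P, N, I, M, K, Q, J, C, A, R
Reachable nodes: 18 of 21 total.

18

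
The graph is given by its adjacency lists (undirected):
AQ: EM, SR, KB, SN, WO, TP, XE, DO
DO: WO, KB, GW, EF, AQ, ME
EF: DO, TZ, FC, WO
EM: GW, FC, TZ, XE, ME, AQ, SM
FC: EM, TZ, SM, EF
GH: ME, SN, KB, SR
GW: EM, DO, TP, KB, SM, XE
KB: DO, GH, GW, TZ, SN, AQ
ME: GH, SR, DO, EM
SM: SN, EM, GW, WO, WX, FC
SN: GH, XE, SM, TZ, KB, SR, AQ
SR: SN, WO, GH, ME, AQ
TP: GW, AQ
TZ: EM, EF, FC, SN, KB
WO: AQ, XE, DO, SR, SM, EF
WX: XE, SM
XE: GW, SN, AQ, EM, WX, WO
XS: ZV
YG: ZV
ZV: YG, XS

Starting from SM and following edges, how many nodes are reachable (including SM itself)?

17

BFS from SM visits: SM, SN, EM, GW, WO, WX, FC, GH, XE, TZ, KB, SR, AQ, ME, DO, TP, EF
Reachable nodes: 17 of 20 total.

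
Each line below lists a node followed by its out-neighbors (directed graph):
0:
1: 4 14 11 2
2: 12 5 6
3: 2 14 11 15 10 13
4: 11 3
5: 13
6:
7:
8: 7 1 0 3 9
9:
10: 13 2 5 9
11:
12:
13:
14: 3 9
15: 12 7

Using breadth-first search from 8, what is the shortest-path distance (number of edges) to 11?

2

Level 0: 8
Level 1: 0, 1, 3, 7, 9
Level 2: 2, 4, 10, 11, 13, 14, 15
Level 3: 5, 6, 12
11 first appears at level 2.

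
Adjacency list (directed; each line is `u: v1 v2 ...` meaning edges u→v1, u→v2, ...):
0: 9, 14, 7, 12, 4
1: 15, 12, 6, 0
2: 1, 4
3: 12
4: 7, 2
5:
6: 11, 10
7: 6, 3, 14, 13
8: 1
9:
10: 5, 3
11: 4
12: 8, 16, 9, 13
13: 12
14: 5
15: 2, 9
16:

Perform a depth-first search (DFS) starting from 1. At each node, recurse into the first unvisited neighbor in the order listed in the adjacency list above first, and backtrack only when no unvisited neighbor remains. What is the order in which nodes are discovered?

1 15 2 4 7 6 11 10 5 3 12 8 16 9 13 14 0

Visit 1
1 → 15
15 → 2
2 → 4
4 → 7
7 → 6
6 → 11
6 → 10
10 → 5
10 → 3
3 → 12
12 → 8
12 → 16
12 → 9
12 → 13
7 → 14
1 → 0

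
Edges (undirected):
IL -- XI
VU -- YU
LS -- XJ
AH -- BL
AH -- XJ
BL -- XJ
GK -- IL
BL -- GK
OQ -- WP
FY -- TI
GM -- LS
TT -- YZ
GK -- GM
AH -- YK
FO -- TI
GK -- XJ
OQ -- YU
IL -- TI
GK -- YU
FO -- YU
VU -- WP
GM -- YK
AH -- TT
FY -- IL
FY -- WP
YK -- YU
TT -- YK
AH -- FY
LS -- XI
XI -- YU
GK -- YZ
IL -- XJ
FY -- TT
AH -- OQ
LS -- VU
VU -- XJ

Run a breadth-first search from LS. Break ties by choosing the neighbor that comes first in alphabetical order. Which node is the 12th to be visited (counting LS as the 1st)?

Visit LS; enqueue GM, VU, XI, XJ → queue [GM, VU, XI, XJ]
Visit GM; enqueue GK, YK → queue [VU, XI, XJ, GK, YK]
Visit VU; enqueue WP, YU → queue [XI, XJ, GK, YK, WP, YU]
Visit XI; enqueue IL → queue [XJ, GK, YK, WP, YU, IL]
Visit XJ; enqueue AH, BL → queue [GK, YK, WP, YU, IL, AH, BL]
Visit GK; enqueue YZ → queue [YK, WP, YU, IL, AH, BL, YZ]
Visit YK; enqueue TT → queue [WP, YU, IL, AH, BL, YZ, TT]
Visit WP; enqueue FY, OQ → queue [YU, IL, AH, BL, YZ, TT, FY, OQ]
Visit YU; enqueue FO → queue [IL, AH, BL, YZ, TT, FY, OQ, FO]
Visit IL; enqueue TI → queue [AH, BL, YZ, TT, FY, OQ, FO, TI]
Visit AH → queue [BL, YZ, TT, FY, OQ, FO, TI]
Visit BL → queue [YZ, TT, FY, OQ, FO, TI]
Visit YZ → queue [TT, FY, OQ, FO, TI]
Visit TT → queue [FY, OQ, FO, TI]
Visit FY → queue [OQ, FO, TI]
Visit OQ → queue [FO, TI]
Visit FO → queue [TI]
Visit TI → queue []

Visit order: LS, GM, VU, XI, XJ, GK, YK, WP, YU, IL, AH, BL, YZ, TT, FY, OQ, FO, TI

BL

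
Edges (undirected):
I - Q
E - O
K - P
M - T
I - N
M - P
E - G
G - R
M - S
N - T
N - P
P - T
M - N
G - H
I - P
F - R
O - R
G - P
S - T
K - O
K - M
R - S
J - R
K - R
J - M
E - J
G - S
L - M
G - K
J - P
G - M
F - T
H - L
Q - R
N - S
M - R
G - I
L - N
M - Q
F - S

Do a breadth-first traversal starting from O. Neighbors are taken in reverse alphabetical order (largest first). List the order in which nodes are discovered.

O -> R -> K -> E -> S -> Q -> M -> J -> G -> F -> P -> T -> N -> I -> L -> H

Visit O; enqueue R, K, E → queue [R, K, E]
Visit R; enqueue S, Q, M, J, G, F → queue [K, E, S, Q, M, J, G, F]
Visit K; enqueue P → queue [E, S, Q, M, J, G, F, P]
Visit E → queue [S, Q, M, J, G, F, P]
Visit S; enqueue T, N → queue [Q, M, J, G, F, P, T, N]
Visit Q; enqueue I → queue [M, J, G, F, P, T, N, I]
Visit M; enqueue L → queue [J, G, F, P, T, N, I, L]
Visit J → queue [G, F, P, T, N, I, L]
Visit G; enqueue H → queue [F, P, T, N, I, L, H]
Visit F → queue [P, T, N, I, L, H]
Visit P → queue [T, N, I, L, H]
Visit T → queue [N, I, L, H]
Visit N → queue [I, L, H]
Visit I → queue [L, H]
Visit L → queue [H]
Visit H → queue []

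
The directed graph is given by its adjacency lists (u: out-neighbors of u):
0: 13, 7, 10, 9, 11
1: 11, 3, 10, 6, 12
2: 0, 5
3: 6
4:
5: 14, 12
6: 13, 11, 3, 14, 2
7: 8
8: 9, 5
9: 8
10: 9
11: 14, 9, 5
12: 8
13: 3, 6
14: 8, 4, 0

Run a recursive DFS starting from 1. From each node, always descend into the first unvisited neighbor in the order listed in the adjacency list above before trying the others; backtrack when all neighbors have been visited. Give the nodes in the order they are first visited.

Visit 1
1 → 11
11 → 14
14 → 8
8 → 9
8 → 5
5 → 12
14 → 4
14 → 0
0 → 13
13 → 3
3 → 6
6 → 2
0 → 7
0 → 10

1 → 11 → 14 → 8 → 9 → 5 → 12 → 4 → 0 → 13 → 3 → 6 → 2 → 7 → 10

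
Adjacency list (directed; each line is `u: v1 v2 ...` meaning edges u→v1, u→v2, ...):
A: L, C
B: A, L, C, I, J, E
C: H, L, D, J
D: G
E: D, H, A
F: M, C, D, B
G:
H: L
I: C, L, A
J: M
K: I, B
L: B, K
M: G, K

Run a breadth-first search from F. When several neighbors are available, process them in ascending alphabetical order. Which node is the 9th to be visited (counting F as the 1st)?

Visit F; enqueue B, C, D, M → queue [B, C, D, M]
Visit B; enqueue A, E, I, J, L → queue [C, D, M, A, E, I, J, L]
Visit C; enqueue H → queue [D, M, A, E, I, J, L, H]
Visit D; enqueue G → queue [M, A, E, I, J, L, H, G]
Visit M; enqueue K → queue [A, E, I, J, L, H, G, K]
Visit A → queue [E, I, J, L, H, G, K]
Visit E → queue [I, J, L, H, G, K]
Visit I → queue [J, L, H, G, K]
Visit J → queue [L, H, G, K]
Visit L → queue [H, G, K]
Visit H → queue [G, K]
Visit G → queue [K]
Visit K → queue []

Visit order: F, B, C, D, M, A, E, I, J, L, H, G, K

J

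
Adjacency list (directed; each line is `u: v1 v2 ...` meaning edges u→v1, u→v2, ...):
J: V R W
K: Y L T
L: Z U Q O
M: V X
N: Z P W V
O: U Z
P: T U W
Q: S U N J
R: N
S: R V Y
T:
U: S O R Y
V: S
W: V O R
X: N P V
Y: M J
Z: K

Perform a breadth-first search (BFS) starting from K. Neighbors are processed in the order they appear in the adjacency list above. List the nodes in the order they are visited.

Visit K; enqueue Y, L, T → queue [Y, L, T]
Visit Y; enqueue M, J → queue [L, T, M, J]
Visit L; enqueue Z, U, Q, O → queue [T, M, J, Z, U, Q, O]
Visit T → queue [M, J, Z, U, Q, O]
Visit M; enqueue V, X → queue [J, Z, U, Q, O, V, X]
Visit J; enqueue R, W → queue [Z, U, Q, O, V, X, R, W]
Visit Z → queue [U, Q, O, V, X, R, W]
Visit U; enqueue S → queue [Q, O, V, X, R, W, S]
Visit Q; enqueue N → queue [O, V, X, R, W, S, N]
Visit O → queue [V, X, R, W, S, N]
Visit V → queue [X, R, W, S, N]
Visit X; enqueue P → queue [R, W, S, N, P]
Visit R → queue [W, S, N, P]
Visit W → queue [S, N, P]
Visit S → queue [N, P]
Visit N → queue [P]
Visit P → queue []

K Y L T M J Z U Q O V X R W S N P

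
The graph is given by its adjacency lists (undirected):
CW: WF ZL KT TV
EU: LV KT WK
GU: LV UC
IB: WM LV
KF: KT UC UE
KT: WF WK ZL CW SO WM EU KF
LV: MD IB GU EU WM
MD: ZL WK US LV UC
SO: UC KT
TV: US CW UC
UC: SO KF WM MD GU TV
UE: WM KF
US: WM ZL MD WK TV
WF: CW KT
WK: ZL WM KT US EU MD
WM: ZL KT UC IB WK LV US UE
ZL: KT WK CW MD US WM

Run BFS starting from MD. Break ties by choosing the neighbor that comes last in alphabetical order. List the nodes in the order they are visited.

MD, ZL, WK, US, UC, LV, WM, KT, CW, EU, TV, SO, KF, GU, IB, UE, WF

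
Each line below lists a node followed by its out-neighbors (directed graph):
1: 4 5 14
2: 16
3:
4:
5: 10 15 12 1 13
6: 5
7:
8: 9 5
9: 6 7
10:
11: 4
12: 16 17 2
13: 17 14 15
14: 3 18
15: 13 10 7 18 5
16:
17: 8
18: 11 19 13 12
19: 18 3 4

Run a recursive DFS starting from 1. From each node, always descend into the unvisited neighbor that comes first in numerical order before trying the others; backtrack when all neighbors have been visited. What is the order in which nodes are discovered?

1, 4, 5, 10, 12, 2, 16, 17, 8, 9, 6, 7, 13, 14, 3, 18, 11, 19, 15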